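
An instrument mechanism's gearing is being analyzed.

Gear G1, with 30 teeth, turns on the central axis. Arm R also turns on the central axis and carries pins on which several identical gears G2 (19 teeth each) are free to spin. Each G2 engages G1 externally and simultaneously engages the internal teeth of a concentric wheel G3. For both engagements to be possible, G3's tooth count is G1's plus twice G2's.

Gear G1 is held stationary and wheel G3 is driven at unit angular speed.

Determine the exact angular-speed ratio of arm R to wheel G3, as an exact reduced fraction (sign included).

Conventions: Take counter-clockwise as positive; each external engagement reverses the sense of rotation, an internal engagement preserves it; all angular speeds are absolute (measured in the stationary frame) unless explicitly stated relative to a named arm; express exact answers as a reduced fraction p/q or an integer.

34/49

class = planetary set [G3 = 30+2·19 = 68; Willis about the carrier]
ring teeth: 30 + 2·19 = 68
30(ω_sun−ω_arm) = −68(ω_ring−ω_arm),  ω_sun = 0, ω_ring = 1
30(0−ω_arm) = −68(1−ω_arm)  ⇒  98·ω_arm = 68  ⇒  ω_arm = 34/49
ω_out/ω_in = 34/49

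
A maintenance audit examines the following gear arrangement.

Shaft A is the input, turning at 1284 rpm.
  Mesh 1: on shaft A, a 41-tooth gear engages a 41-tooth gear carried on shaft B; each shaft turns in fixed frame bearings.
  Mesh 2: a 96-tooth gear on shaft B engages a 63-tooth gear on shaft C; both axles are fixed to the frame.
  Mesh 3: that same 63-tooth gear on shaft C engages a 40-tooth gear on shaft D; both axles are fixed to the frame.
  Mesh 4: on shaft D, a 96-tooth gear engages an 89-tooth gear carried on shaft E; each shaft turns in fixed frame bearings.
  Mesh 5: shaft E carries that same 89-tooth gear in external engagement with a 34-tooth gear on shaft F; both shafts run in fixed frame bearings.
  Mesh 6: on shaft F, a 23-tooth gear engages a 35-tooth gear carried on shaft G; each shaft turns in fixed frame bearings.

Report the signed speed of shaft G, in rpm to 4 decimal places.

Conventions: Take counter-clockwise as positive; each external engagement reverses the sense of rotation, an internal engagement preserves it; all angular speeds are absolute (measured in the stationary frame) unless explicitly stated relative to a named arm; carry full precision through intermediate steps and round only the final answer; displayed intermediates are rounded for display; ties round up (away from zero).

class = fixed-axis compound train [6 meshes; 6 ratios multiply, 6 sense flips]
mesh 1 [41T→41T]: ω = 1284.0000×41/41 = 1284.0000 rpm, sense flips to −
mesh 2 [96T→63T]: ω = 1284.0000×96/63 = 1956.5714 rpm, sense flips to +
mesh 3 [63T→40T]: ω = 1956.5714×63/40 = 3081.6000 rpm, sense flips to −
mesh 4 [96T→89T]: ω = 3081.6000×96/89 = 3323.9730 rpm, sense flips to +
mesh 5 [89T→34T]: ω = 3323.9730×89/34 = 8700.9882 rpm, sense flips to −
mesh 6 [23T→35T]: ω = 8700.9882×23/35 = 5717.7923 rpm, sense flips to +
signed output speed = +5717.7923 rpm

+5717.7923 rpm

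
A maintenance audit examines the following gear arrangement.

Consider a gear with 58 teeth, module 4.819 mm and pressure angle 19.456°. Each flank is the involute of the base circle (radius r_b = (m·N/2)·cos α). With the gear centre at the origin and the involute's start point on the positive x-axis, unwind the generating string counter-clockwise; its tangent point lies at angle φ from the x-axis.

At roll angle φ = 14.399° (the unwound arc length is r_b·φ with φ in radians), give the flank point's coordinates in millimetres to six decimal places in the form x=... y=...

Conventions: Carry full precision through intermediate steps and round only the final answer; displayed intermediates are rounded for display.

topology: single-mesh involute geometry — m = 4.819, N = 58
pitch radius r_p = m·N/2 = 4.819·58/2 = 139.751000
base radius r_b = r_p·cos α = 139.751000·cos 19.456° = 131.770877
roll angle φ = 14.399° = 0.25130996 rad
x = r_b·(cos φ + φ·sin φ) = 135.866513
y = r_b·(sin φ − φ·cos φ) = 0.692759

x=135.866513 y=0.692759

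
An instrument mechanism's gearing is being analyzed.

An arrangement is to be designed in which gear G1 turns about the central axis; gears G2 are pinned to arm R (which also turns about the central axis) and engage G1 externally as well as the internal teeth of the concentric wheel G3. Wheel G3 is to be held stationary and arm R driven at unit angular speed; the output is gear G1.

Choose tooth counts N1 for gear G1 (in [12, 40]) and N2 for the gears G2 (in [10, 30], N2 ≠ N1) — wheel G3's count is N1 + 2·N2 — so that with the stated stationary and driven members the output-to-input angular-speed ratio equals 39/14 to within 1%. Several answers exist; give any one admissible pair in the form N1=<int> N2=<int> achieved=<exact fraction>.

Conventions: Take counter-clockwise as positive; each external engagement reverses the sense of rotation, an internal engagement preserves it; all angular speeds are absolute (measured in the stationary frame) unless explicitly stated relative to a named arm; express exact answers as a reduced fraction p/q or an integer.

N1=28 N2=11 achieved=39/14

design class (target 39/14): planetary set
Willis with ω_ring = 0: ω_sun/ω_arm = (N1+N3)/N1; set equal to 39/14  ⇒  N3/N1 = 39/14 − 1 = 25/14
N3 = N1 + 2·N2  ⇒  N2/N1 = (N3/N1 − 1)/2 = (25/14 − 1)/2 = 11/28
smallest multiple with N1 ≥ 12 and N2 ≥ 10: k = 1  ⇒  N1 = 1·28 = 28, N2 = 1·11 = 11 (N1 ≤ 40, N2 ≤ 30, N2 ≠ N1 ✓), N3 = 28 + 2·11 = 50
check: (N1+N3)/N1 with N1 = 28, N3 = 50 gives 39/14; |achieved − target| = 0 ≤ 39/1400 ✓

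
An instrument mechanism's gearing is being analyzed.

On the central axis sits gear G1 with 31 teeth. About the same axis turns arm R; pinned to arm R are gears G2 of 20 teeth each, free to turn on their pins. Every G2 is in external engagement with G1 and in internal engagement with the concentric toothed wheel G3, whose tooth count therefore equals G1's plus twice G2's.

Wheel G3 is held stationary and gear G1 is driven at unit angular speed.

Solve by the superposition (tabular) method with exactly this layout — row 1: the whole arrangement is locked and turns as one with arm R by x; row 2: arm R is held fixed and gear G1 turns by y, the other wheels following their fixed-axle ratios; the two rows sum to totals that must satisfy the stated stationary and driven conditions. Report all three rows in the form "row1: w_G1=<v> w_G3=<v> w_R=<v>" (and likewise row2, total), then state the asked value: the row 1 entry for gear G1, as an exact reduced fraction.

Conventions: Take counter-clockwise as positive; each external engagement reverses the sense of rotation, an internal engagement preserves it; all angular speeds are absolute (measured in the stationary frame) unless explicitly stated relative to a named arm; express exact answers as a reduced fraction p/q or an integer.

row1: w_G1=31/102 w_G3=31/102 w_R=31/102
row2: w_G1=71/102 w_G3=-31/102 w_R=0
total: w_G1=1 w_G3=0 w_R=31/102
asked value: 31/102

class = planetary set [G3 = 31+2·20 = 71; Willis about the carrier]
row 1 (train locked, turned with arm): all members turn x
row 2 (arm held, sun turns y): ω_ring = −(31/71)·y, ω_arm = 0
boundary: total ω_ring = x − (31/71)·y = 0 and total ω_sun = x + y = 1  ⇒  y = 71/102, x = 31/102
row 2 ring = −(31/71)·71/102 = -31/102
totals (row 1 + row 2): sun 31/102 + 71/102 = 1, ring 31/102 + (-31/102) = 0, arm 31/102 + 0 = 31/102
asked cell (row1, sun) = 31/102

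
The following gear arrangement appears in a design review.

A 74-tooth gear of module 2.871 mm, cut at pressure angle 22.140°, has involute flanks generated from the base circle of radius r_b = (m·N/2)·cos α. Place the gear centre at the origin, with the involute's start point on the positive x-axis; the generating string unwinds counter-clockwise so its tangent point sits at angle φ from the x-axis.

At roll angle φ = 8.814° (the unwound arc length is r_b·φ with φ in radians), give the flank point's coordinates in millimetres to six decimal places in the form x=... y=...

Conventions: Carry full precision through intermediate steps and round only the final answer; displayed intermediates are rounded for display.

x=99.551790 y=0.119117

single-mesh involute tooth geometry (74T wheel at module 2.871)
pitch radius r_p = m·N/2 = 2.871·74/2 = 106.227000
base radius r_b = r_p·cos α = 106.227000·cos 22.140° = 98.394432
roll angle φ = 8.814° = 0.15383332 rad
x = r_b·(cos φ + φ·sin φ) = 99.551790
y = r_b·(sin φ − φ·cos φ) = 0.119117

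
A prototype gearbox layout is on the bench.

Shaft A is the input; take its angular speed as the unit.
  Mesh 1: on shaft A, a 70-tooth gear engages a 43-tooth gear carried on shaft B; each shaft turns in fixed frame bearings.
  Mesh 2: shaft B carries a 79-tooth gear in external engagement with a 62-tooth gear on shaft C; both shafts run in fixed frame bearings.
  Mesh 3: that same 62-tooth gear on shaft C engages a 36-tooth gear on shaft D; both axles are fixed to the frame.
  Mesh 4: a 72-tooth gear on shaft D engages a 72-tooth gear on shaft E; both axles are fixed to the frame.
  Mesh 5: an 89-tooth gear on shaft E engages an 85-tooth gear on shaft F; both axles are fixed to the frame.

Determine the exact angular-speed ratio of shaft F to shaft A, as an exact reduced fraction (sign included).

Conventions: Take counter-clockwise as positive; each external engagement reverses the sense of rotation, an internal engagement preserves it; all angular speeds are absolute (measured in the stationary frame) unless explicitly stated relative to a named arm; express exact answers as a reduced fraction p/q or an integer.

class = fixed-axis compound train [5 meshes; 5 ratios multiply, 5 sense flips]
mesh 1 [70T→43T]: running ratio 70/43, sense −
mesh 2 [79T→62T]: running ratio 2765/1333, sense +
mesh 3 [62T→36T]: running ratio 2765/774, sense −
mesh 4 [72T→72T]: running ratio 2765/774, sense +
mesh 5 [89T→85T]: running ratio 49217/13158, sense −
ω_out/ω_in = -49217/13158

-49217/13158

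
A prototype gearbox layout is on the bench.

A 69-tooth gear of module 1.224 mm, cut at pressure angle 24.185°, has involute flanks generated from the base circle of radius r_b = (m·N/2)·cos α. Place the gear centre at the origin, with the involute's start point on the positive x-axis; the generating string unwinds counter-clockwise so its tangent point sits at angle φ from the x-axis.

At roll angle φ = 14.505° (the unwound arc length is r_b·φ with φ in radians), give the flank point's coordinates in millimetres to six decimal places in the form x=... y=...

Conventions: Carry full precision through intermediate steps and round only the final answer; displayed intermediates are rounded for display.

recognized (one wheel, involute flank): single-mesh tooth geometry, m = 1.224, N = 69
pitch radius r_p = m·N/2 = 1.224·69/2 = 42.228000
base radius r_b = r_p·cos α = 42.228000·cos 24.185° = 38.521539
roll angle φ = 14.505° = 0.25316001 rad
x = r_b·(cos φ + φ·sin φ) = 39.736253
y = r_b·(sin φ − φ·cos φ) = 0.207005

x=39.736253 y=0.207005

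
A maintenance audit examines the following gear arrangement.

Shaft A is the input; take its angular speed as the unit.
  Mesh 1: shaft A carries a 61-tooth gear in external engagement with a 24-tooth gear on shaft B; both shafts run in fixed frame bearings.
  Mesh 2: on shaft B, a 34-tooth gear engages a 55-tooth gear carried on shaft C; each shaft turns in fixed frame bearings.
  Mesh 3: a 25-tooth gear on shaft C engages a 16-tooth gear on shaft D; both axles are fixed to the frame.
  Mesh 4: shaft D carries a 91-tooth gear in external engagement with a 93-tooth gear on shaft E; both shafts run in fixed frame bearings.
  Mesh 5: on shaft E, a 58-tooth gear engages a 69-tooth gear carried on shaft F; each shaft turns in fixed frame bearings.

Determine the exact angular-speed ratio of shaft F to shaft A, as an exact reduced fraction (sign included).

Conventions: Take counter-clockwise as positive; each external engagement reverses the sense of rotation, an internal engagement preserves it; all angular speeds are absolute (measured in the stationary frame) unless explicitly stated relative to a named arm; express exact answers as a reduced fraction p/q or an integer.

-13683215/6776352

class = fixed-axis compound train [5 meshes; 5 ratios multiply, 5 sense flips]
mesh 1 [61T→24T]: running ratio 61/24, sense −
mesh 2 [34T→55T]: running ratio 1037/660, sense +
mesh 3 [25T→16T]: running ratio 5185/2112, sense −
mesh 4 [91T→93T]: running ratio 471835/196416, sense +
mesh 5 [58T→69T]: running ratio 13683215/6776352, sense −
ω_out/ω_in = -13683215/6776352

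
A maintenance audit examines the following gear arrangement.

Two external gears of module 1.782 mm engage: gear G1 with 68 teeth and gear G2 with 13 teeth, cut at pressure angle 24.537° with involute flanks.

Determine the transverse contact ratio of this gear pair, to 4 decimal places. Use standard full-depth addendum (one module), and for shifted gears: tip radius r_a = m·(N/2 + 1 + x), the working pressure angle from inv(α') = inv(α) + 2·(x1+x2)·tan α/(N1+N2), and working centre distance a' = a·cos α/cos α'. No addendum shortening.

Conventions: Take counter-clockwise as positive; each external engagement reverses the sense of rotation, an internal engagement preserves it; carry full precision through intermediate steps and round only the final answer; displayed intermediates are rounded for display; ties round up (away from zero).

1.4614

class = single-mesh tooth geometry [involute pair 68T × 13T, m = 1.782]
base radii: r_b1 = 55.116497, r_b2 = 10.536977
tip radii: r_a1 = 62.370000, r_a2 = 13.365000
no profile shift: α' = α, a' = a
action lengths: √(r_a1²−r_b1²) = 29.192271, √(r_a2²−r_b2²) = 8.221638
base pitch p_b = π·m·cos α = 5.092752
CR = (29.192271 + 8.221638 − 72.171000·sin 24.53700°)/5.092752 = 1.461426
contact ratio ≈ 1.4614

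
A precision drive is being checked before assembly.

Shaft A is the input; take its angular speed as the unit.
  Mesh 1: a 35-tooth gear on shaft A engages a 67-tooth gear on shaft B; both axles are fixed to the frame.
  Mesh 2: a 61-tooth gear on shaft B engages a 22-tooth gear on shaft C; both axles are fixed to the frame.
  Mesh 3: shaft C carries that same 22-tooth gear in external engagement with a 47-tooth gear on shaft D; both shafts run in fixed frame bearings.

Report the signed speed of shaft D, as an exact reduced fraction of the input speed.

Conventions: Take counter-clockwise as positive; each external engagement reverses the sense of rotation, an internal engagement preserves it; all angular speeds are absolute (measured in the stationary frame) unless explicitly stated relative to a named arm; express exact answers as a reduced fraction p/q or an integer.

3-mesh fixed-axis compound train (all bearings frame-fixed)
mesh 1 [35T→67T]: |ω|/ω_in = 1×35/67 = 35/67, sense flips to −
mesh 2 [61T→22T]: |ω|/ω_in = (35/67)×61/22 = 2135/1474, sense flips to +
mesh 3 [22T→47T]: |ω|/ω_in = (2135/1474)×22/47 = 2135/3149, sense flips to −
signed output speed (× input speed) = -2135/3149

-2135/3149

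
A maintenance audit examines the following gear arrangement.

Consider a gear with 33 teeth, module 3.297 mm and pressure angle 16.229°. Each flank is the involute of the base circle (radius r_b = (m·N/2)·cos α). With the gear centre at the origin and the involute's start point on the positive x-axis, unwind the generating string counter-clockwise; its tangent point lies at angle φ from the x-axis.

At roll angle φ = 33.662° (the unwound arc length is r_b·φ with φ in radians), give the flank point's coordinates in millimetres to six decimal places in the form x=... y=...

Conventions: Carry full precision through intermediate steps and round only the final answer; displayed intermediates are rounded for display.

class = single-mesh tooth geometry [base-circle involute, m = 3.297, 33T]
pitch radius r_p = m·N/2 = 3.297·33/2 = 54.400500
base radius r_b = r_p·cos α = 54.400500·cos 16.229° = 52.232768
roll angle φ = 33.662° = 0.58751273 rad
x = r_b·(cos φ + φ·sin φ) = 60.484284
y = r_b·(sin φ − φ·cos φ) = 3.410424

x=60.484284 y=3.410424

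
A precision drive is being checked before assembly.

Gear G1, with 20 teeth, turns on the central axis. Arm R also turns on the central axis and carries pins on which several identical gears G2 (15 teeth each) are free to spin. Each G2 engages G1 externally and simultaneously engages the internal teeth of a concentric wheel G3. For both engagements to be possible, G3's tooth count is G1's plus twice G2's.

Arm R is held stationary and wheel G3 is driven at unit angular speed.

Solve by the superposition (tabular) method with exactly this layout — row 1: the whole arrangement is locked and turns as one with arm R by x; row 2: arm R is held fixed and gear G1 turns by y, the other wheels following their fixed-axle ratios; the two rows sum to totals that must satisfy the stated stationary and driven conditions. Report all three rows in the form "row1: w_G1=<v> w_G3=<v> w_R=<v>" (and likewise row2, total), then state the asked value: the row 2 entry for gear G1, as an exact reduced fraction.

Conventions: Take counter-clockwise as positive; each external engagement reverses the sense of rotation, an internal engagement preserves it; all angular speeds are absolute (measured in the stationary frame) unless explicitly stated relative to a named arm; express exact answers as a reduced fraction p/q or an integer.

topology: planetary set — G1 20T / G2 15T / G3 50T, arm = carrier (Willis)
row 1: whole set turns with the arm by x
row 2 (arm held, sun turns y): ω_ring = −(20/50)·y, ω_arm = 0
boundary: total ω_arm = x = 0 and total ω_ring = x − (20/50)·y = 1  ⇒  y = -5/2, x = 0
row 2 ring = −(20/50)·(-5/2) = 1
totals (row 1 + row 2): sun 0 + (-5/2) = -5/2, ring 0 + 1 = 1, arm 0 + 0 = 0
asked cell (row2, sun) = -5/2

row1: w_G1=0 w_G3=0 w_R=0
row2: w_G1=-5/2 w_G3=1 w_R=0
total: w_G1=-5/2 w_G3=1 w_R=0
asked value: -5/2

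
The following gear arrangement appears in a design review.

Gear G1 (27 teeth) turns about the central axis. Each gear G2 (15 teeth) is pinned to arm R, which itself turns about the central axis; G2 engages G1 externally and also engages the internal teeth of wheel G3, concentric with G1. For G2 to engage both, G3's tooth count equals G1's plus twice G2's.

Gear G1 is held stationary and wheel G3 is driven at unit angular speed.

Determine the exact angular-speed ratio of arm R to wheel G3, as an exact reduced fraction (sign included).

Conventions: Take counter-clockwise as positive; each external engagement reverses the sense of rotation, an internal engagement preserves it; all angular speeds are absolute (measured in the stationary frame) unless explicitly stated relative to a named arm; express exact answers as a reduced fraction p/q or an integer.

class = planetary set [G3 = 27+2·15 = 57; Willis about the carrier]
ring teeth: 27 + 2·15 = 57
27(ω_sun−ω_arm) = −57(ω_ring−ω_arm),  ω_sun = 0, ω_ring = 1
27(0−ω_arm) = −57(1−ω_arm)  ⇒  84·ω_arm = 57  ⇒  ω_arm = 19/28
ω_out/ω_in = 19/28

19/28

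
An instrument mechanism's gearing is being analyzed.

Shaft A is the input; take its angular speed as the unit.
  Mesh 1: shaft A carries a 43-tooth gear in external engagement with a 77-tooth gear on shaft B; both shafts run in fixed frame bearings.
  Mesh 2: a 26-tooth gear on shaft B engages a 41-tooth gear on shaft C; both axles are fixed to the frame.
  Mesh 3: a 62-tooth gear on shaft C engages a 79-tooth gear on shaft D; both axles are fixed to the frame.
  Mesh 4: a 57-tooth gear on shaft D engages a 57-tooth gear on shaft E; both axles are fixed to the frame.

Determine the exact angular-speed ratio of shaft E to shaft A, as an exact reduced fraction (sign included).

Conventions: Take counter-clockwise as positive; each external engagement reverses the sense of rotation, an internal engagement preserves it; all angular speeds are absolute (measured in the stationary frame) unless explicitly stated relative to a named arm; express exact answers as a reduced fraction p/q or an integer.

class = fixed-axis compound train [4 meshes; 4 ratios multiply, 4 sense flips]
mesh 1 [43T→77T]: running ratio 43/77, sense −
mesh 2 [26T→41T]: running ratio 1118/3157, sense +
mesh 3 [62T→79T]: running ratio 69316/249403, sense −
mesh 4 [57T→57T]: running ratio 69316/249403, sense +
ω_out/ω_in = 69316/249403

69316/249403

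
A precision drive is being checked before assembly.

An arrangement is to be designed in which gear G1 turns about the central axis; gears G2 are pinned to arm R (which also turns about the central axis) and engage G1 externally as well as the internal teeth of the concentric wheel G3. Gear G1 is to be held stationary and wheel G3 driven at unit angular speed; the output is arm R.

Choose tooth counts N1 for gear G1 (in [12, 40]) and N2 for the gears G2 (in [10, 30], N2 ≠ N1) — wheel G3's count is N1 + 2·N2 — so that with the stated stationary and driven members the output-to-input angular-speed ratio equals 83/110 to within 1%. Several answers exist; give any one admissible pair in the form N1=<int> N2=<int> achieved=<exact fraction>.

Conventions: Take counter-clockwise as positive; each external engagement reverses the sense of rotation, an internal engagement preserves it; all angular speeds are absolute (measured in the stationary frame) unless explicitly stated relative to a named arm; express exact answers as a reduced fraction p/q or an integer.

topology: planetary set — design target 83/110, arm = carrier (Willis)
Willis with ω_sun = 0: ω_arm/ω_ring = N3/(N1+N3); set equal to 83/110  ⇒  N3/N1 = (83/110)/(1 − 83/110) = 83/27
N3 = N1 + 2·N2  ⇒  N2/N1 = (N3/N1 − 1)/2 = (83/27 − 1)/2 = 28/27
smallest multiple with N1 ≥ 12 and N2 ≥ 10: k = 1  ⇒  N1 = 1·27 = 27, N2 = 1·28 = 28 (N1 ≤ 40, N2 ≤ 30, N2 ≠ N1 ✓), N3 = 27 + 2·28 = 83
check: N3/(N1+N3) with N1 = 27, N3 = 83 gives 83/110; |achieved − target| = 0 ≤ 83/11000 ✓

N1=27 N2=28 achieved=83/110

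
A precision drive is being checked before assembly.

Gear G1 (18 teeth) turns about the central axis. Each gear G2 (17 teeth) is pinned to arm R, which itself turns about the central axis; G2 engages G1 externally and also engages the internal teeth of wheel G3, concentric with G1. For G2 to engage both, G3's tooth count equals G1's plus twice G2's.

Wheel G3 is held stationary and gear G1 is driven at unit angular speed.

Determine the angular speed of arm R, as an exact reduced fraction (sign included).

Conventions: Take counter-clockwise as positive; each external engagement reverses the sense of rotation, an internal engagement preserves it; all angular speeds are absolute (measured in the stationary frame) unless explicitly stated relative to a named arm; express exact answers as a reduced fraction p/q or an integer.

9/35

recognized (axles ride arm R): planetary set, 18/17/52 teeth
ring teeth: 18 + 2·17 = 52
18(ω_sun−ω_arm) = −52(ω_ring−ω_arm),  ω_ring = 0, ω_sun = 1
18(1−ω_arm) = −52(0−ω_arm)  ⇒  70·ω_arm = 18  ⇒  ω_arm = 9/35
exact speed ratio = 9/35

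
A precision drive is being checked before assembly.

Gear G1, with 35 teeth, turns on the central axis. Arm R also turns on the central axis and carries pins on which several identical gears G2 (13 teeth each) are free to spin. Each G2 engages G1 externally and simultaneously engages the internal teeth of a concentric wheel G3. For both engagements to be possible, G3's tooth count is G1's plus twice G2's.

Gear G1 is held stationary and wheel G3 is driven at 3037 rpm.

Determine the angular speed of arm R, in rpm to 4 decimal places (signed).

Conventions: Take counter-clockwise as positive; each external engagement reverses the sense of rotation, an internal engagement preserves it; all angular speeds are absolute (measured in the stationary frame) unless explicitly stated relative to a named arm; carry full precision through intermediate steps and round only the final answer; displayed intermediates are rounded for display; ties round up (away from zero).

+1929.7604 rpm

planetary set (35T centre, 13T on arm, 61T internal) — Willis relation
normalise by the input: solve with ω_ring = 1, then scale by 3037 rpm
ring teeth: 35 + 2·13 = 61
35(ω_sun−ω_arm) = −61(ω_ring−ω_arm),  ω_sun = 0, ω_ring = 1
35(0−ω_arm) = −61(1−ω_arm)  ⇒  96·ω_arm = 61  ⇒  ω_arm = 61/96
scale: ω_arm = 61/96 × 3037 rpm = +1929.7604 rpm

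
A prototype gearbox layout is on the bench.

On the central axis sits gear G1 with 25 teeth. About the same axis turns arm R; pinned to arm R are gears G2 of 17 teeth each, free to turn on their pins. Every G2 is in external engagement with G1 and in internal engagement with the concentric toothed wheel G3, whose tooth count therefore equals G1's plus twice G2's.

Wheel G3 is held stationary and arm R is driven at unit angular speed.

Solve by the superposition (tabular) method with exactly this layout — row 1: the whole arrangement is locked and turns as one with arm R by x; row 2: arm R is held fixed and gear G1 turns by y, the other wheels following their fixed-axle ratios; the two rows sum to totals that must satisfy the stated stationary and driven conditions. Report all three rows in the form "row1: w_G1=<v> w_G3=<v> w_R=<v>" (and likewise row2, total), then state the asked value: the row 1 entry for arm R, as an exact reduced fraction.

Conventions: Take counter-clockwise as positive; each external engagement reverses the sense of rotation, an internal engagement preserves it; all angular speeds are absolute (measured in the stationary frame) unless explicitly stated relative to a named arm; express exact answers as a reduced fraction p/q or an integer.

row1: w_G1=1 w_G3=1 w_R=1
row2: w_G1=59/25 w_G3=-1 w_R=0
total: w_G1=84/25 w_G3=0 w_R=1
asked value: 1

planetary set (25T centre, 17T on arm, 59T internal) — Willis relation
row 1 — lock + rotate with arm: ω_sun = ω_ring = ω_arm = x
row 2 (arm held, sun turns y): ω_ring = −(25/59)·y, ω_arm = 0
boundary: total ω_ring = x − (25/59)·y = 0 and total ω_arm = x = 1  ⇒  y = 59/25, x = 1
row 2 ring = −(25/59)·59/25 = -1
totals (row 1 + row 2): sun 1 + 59/25 = 84/25, ring 1 + (-1) = 0, arm 1 + 0 = 1
asked cell (row1, arm) = 1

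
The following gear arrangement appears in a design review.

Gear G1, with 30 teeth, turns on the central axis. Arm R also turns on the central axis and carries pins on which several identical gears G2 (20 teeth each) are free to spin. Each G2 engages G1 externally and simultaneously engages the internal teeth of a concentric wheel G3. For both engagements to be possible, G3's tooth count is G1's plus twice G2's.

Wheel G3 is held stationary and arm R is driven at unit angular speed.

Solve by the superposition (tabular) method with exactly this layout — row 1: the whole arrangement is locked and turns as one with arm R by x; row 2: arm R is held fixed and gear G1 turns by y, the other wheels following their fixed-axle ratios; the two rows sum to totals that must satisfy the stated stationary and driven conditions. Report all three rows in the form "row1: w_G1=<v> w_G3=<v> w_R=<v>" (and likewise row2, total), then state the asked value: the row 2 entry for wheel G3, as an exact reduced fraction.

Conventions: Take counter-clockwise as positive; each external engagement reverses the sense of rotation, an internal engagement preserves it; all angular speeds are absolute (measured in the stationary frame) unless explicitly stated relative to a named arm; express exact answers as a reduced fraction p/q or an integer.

topology: planetary set — G1 30T / G2 20T / G3 70T, arm = carrier (Willis)
row 1 — lock + rotate with arm: ω_sun = ω_ring = ω_arm = x
row 2 (arm held, sun turns y): ω_ring = −(30/70)·y, ω_arm = 0
boundary: total ω_ring = x − (30/70)·y = 0 and total ω_arm = x = 1  ⇒  y = 7/3, x = 1
row 2 ring = −(30/70)·7/3 = -1
totals (row 1 + row 2): sun 1 + 7/3 = 10/3, ring 1 + (-1) = 0, arm 1 + 0 = 1
asked cell (row2, ring) = -1

row1: w_G1=1 w_G3=1 w_R=1
row2: w_G1=7/3 w_G3=-1 w_R=0
total: w_G1=10/3 w_G3=0 w_R=1
asked value: -1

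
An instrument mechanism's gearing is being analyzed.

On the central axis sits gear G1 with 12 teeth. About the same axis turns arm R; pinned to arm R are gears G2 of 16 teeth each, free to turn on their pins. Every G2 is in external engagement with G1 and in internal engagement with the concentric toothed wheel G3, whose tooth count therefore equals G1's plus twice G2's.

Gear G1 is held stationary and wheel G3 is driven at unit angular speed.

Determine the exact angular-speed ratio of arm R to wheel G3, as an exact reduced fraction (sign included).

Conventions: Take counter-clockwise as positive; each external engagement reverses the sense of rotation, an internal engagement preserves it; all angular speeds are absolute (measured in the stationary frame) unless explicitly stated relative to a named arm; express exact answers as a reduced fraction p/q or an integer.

11/14

class = planetary set [G3 = 12+2·16 = 44; Willis about the carrier]
ring teeth: 12 + 2·16 = 44
12(ω_sun−ω_arm) = −44(ω_ring−ω_arm),  ω_sun = 0, ω_ring = 1
12(0−ω_arm) = −44(1−ω_arm)  ⇒  56·ω_arm = 44  ⇒  ω_arm = 11/14
ω_out/ω_in = 11/14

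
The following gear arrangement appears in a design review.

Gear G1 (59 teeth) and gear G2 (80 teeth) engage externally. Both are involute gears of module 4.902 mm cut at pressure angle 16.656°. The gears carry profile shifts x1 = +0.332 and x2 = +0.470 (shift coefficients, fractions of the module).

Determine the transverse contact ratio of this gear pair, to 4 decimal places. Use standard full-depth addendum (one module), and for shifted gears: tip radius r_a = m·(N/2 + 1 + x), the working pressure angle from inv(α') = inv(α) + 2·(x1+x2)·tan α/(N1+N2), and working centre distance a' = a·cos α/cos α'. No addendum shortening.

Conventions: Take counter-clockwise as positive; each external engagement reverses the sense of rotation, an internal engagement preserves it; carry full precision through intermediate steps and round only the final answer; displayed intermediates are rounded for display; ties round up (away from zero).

recognized (one external pair, fixed centres): single-mesh tooth geometry, m = 4.902, N1 = 59, N2 = 80
base radii: r_b1 = 138.541624, r_b2 = 187.853050
tip radii: r_a1 = 151.138464, r_a2 = 203.285940
inv(α') = inv(16.656°) + 2·(+0.332+0.470)·tan α/(59+80) = 0.01192784  ⇒  α' = 18.61107°
a' = a·cos α / cos α' = 340.6890·cos 16.656°/cos 18.61107° = 344.404716
action lengths: √(r_a1²−r_b1²) = 60.407397, √(r_a2²−r_b2²) = 77.694305
base pitch p_b = π·m·cos α = 14.753944
CR = (60.407397 + 77.694305 − 344.404716·sin 18.61107°)/14.753944 = 1.910508
contact ratio ≈ 1.9105

1.9105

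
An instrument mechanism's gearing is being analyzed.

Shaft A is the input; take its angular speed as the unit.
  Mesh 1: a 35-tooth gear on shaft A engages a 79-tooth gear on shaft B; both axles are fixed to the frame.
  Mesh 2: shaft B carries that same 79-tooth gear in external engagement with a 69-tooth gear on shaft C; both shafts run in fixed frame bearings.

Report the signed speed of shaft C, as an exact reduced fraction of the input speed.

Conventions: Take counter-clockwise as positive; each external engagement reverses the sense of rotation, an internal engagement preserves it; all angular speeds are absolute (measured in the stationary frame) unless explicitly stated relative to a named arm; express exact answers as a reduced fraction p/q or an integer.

2-mesh fixed-axis compound train (all bearings frame-fixed)
mesh 1 [35T→79T]: |ω|/ω_in = 1×35/79 = 35/79, sense flips to −
mesh 2 [79T→69T]: |ω|/ω_in = (35/79)×79/69 = 35/69, sense flips to +
signed output speed (× input speed) = 35/69

35/69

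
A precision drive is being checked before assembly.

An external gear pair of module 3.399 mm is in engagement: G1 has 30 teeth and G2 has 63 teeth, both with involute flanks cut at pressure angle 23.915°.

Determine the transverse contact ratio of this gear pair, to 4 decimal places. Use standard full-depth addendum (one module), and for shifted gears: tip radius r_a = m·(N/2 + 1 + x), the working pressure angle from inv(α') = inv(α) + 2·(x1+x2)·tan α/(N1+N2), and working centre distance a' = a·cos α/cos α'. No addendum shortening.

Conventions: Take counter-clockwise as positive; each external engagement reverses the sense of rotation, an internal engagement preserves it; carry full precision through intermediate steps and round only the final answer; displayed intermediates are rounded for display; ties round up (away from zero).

1.5540

recognized (one external pair, fixed centres): single-mesh tooth geometry, m = 3.399, N1 = 30, N2 = 63
base radii: r_b1 = 46.607829, r_b2 = 97.876440
tip radii: r_a1 = 54.384000, r_a2 = 110.467500
no profile shift: α' = α, a' = a
action lengths: √(r_a1²−r_b1²) = 28.023736, √(r_a2²−r_b2²) = 51.217878
base pitch p_b = π·m·cos α = 9.761521
CR = (28.023736 + 51.217878 − 158.053500·sin 23.91500°)/9.761521 = 1.554035
contact ratio ≈ 1.5540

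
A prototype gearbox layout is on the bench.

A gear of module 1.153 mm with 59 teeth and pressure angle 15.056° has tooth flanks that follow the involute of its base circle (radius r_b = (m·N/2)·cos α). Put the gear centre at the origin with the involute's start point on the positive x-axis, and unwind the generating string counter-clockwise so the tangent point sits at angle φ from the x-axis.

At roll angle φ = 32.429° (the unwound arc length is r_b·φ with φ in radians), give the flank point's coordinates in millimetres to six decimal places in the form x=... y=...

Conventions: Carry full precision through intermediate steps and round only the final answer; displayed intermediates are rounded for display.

topology: single-mesh involute geometry — m = 1.153, N = 59
pitch radius r_p = m·N/2 = 1.153·59/2 = 34.013500
base radius r_b = r_p·cos α = 34.013500·cos 15.056° = 32.845898
roll angle φ = 32.429° = 0.56599282 rad
x = r_b·(cos φ + φ·sin φ) = 37.693052
y = r_b·(sin φ − φ·cos φ) = 1.922276

x=37.693052 y=1.922276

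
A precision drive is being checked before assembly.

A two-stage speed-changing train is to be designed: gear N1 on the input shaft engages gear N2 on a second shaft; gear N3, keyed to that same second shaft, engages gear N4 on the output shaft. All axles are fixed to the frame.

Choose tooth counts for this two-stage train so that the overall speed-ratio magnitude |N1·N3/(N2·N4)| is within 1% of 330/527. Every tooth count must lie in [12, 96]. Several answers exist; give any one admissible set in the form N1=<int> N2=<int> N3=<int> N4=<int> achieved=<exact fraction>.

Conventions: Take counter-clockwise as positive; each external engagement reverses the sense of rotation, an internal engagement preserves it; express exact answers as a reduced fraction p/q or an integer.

2-stage fixed-axis compound train for ratio 330/527
target = 330/527 in lowest terms: an exact hit needs N1·N3 = k·330 and N2·N4 = k·527 for one integer k, every count in [12, 96]; additionally prefer no 1:1 stage (N1 ≠ N2, N3 ≠ N4)
k = 1: N1·N3 = 330 = 15·22, N2·N4 = 527 = 17·31
achieved = 15·22/(17·31) = 330/527; |achieved − target| = 0 ≤ 33/5270 ✓

N1=15 N2=17 N3=22 N4=31 achieved=330/527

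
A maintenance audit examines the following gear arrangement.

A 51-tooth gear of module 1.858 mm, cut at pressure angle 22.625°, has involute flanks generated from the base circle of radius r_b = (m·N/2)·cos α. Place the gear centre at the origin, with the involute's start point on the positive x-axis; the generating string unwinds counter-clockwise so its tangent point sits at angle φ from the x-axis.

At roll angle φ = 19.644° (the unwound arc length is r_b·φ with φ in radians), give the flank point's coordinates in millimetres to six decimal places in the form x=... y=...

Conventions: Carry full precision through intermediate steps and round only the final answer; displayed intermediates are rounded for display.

x=46.228135 y=0.580623

topology: single-mesh involute geometry — m = 1.858, N = 51
pitch radius r_p = m·N/2 = 1.858·51/2 = 47.379000
base radius r_b = r_p·cos α = 47.379000·cos 22.625° = 43.732828
roll angle φ = 19.644° = 0.34285248 rad
x = r_b·(cos φ + φ·sin φ) = 46.228135
y = r_b·(sin φ − φ·cos φ) = 0.580623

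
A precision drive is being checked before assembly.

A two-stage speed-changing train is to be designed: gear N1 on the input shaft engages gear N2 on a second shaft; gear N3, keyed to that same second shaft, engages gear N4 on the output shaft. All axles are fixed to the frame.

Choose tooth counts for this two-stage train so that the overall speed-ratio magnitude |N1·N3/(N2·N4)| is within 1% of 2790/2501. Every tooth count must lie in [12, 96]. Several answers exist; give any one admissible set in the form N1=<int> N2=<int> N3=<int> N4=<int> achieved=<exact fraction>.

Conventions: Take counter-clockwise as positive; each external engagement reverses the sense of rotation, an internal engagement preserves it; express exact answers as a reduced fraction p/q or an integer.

N1=30 N2=41 N3=93 N4=61 achieved=2790/2501

2-stage fixed-axis compound train for ratio 2790/2501
target = 2790/2501 in lowest terms: an exact hit needs N1·N3 = k·2790 and N2·N4 = k·2501 for one integer k, every count in [12, 96]; additionally prefer no 1:1 stage (N1 ≠ N2, N3 ≠ N4)
k = 1: N1·N3 = 2790 = 30·93, N2·N4 = 2501 = 41·61
achieved = 30·93/(41·61) = 2790/2501; |achieved − target| = 0 ≤ 279/25010 ✓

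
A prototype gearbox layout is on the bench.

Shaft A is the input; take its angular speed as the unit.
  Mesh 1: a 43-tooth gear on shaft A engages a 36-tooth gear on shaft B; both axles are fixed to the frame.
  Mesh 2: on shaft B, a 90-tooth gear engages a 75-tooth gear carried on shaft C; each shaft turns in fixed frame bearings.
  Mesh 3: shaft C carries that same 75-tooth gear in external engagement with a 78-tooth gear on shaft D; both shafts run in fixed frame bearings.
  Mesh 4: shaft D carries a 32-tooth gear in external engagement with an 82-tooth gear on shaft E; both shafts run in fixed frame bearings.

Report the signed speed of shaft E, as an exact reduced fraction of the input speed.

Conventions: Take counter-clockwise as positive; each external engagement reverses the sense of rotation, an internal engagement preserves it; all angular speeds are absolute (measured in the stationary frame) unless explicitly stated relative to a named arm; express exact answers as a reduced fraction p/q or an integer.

860/1599

4-mesh fixed-axis compound train (all bearings frame-fixed)
mesh 1 [43T→36T]: |ω|/ω_in = 1×43/36 = 43/36, sense flips to −
mesh 2 [90T→75T]: |ω|/ω_in = (43/36)×90/75 = 43/30, sense flips to +
mesh 3 [75T→78T]: |ω|/ω_in = (43/30)×75/78 = 215/156, sense flips to −
mesh 4 [32T→82T]: |ω|/ω_in = (215/156)×32/82 = 860/1599, sense flips to +
signed output speed (× input speed) = 860/1599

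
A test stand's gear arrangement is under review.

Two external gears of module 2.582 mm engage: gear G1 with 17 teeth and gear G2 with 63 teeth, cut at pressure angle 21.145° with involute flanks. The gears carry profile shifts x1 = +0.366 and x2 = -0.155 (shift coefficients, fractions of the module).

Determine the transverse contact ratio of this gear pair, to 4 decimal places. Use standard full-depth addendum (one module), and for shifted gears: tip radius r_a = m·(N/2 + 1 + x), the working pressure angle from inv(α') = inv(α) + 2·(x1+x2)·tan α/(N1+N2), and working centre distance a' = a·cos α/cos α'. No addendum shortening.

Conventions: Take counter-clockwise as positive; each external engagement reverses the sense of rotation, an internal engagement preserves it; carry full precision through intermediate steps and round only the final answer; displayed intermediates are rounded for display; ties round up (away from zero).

recognized (one external pair, fixed centres): single-mesh tooth geometry, m = 2.582, N1 = 17, N2 = 63
base radii: r_b1 = 20.469320, r_b2 = 75.856890
tip radii: r_a1 = 25.474012, r_a2 = 83.514790
inv(α') = inv(21.145°) + 2·(+0.366-0.155)·tan α/(17+63) = 0.01976084  ⇒  α' = 21.89664°
a' = a·cos α / cos α' = 103.2800·cos 21.145°/cos 21.89664° = 103.815667
action lengths: √(r_a1²−r_b1²) = 15.163517, √(r_a2²−r_b2²) = 34.934973
base pitch p_b = π·m·cos α = 7.565443
CR = (15.163517 + 34.934973 − 103.815667·sin 21.89664°)/7.565443 = 1.504494
contact ratio ≈ 1.5045

1.5045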